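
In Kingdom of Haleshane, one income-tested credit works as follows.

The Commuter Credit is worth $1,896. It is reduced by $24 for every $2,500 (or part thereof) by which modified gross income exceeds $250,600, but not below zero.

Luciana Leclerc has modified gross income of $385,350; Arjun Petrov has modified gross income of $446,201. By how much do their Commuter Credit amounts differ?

$600

Luciana ($385,350): Commuter Credit: income exceeds $250,600 by $134,750, which is 54 full-or-partial $2,500 increments; reduction = 54 × $24 = $1,296, leaving $600.
Arjun ($446,201): Commuter Credit: income exceeds $250,600 by $195,601 → 79 increments × $24 = $1,896 ≥ base, so the credit is $0.
Difference: |$600 − $0| = $600.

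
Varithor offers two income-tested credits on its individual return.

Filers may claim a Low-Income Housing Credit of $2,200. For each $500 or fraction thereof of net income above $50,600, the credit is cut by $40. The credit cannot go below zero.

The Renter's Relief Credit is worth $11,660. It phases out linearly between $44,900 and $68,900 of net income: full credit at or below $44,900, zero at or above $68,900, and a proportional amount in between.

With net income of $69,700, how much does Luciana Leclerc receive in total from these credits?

$640

Low-Income Housing Credit: income exceeds $50,600 by $19,100, which is 39 full-or-partial $500 increments; reduction = 39 × $40 = $1,560, leaving $640.
Renter's Relief Credit: $69,700 is at or above $68,900, so the credit is $0.
Total: $640 + $0 = $640.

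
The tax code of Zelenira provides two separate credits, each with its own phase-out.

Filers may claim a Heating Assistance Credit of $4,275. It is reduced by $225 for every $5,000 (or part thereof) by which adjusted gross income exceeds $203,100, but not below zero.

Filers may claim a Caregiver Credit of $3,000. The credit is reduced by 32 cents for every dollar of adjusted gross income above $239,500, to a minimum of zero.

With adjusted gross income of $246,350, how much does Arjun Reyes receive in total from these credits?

$3,058

Heating Assistance Credit: income exceeds $203,100 by $43,250, which is 9 full-or-partial $5,000 increments; reduction = 9 × $225 = $2,025, leaving $2,250.
Caregiver Credit: 32% of the $6,850 excess over $239,500 is $2,192; credit = $3,000 − $2,192 = $808.
Total: $2,250 + $808 = $3,058.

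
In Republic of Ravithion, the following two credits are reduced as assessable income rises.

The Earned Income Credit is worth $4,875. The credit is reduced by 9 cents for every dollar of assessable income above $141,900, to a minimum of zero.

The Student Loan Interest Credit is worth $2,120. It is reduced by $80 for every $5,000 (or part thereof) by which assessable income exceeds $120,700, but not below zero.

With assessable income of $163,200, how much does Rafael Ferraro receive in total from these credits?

$4,358

Earned Income Credit: 9% of the $21,300 excess over $141,900 is $1,917; credit = $4,875 − $1,917 = $2,958.
Student Loan Interest Credit: income exceeds $120,700 by $42,500, which is 9 full-or-partial $5,000 increments; reduction = 9 × $80 = $720, leaving $1,400.
Total: $2,958 + $1,400 = $4,358.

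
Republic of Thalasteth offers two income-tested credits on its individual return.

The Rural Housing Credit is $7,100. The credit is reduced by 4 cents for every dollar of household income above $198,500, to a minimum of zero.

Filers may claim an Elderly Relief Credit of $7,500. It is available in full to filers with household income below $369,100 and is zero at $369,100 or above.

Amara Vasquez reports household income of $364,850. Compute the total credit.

Rural Housing Credit: 4% of the $166,350 excess over $198,500 is $6,654; credit = $7,100 − $6,654 = $446.
Elderly Relief Credit: $364,850 is below the $369,100 cutoff, so the full $7,500 applies.
Total: $446 + $7,500 = $7,946.

$7,946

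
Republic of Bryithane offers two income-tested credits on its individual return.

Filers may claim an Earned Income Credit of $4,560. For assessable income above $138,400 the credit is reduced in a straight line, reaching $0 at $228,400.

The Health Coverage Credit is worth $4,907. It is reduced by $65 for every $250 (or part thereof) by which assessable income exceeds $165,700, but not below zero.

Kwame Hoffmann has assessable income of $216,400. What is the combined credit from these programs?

Earned Income Credit: $216,400 is $78,000 into a $90,000 phase-out range, leaving 12,000/90,000 of the credit: $4,560 × 12,000/90,000 = $608.
Health Coverage Credit: income exceeds $165,700 by $50,700 → 203 increments × $65 = $13,195 ≥ base, so the credit is $0.
Total: $608 + $0 = $608.

$608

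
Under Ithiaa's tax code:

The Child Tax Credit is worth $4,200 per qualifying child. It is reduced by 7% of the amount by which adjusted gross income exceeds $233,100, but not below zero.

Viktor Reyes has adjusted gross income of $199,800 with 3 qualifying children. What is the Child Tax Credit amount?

Child Tax Credit: base = 3 × $4,200 = $12,600. $199,800 is at or below the $233,100 threshold, so the full $12,600 applies.

$12,600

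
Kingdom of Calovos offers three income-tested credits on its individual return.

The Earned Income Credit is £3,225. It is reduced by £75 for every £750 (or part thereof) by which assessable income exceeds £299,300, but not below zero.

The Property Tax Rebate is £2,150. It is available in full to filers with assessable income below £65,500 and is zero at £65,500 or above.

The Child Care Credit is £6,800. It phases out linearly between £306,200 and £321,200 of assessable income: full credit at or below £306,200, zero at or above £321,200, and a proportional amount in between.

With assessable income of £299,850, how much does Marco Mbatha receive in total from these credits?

£9,950

Earned Income Credit: income exceeds £299,300 by £550, which is 1 full-or-partial £750 increment; reduction = 1 × £75 = £75, leaving £3,150.
Property Tax Rebate: £299,850 meets or exceeds the £65,500 cutoff, so the credit is £0.
Child Care Credit: £299,850 is at or below the £306,200 threshold, so the full £6,800 applies.
Total: £3,150 + £0 + £6,800 = £9,950.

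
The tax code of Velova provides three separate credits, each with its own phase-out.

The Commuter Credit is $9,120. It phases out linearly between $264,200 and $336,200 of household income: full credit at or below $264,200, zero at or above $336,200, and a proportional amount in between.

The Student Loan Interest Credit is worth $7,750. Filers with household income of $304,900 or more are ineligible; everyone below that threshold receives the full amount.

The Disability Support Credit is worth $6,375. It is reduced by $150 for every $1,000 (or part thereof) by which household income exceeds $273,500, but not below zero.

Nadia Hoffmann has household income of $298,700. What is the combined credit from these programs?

$14,975

Commuter Credit: $298,700 is $34,500 into a $72,000 phase-out range, leaving 37,500/72,000 of the credit: $9,120 × 37,500/72,000 = $4,750.
Student Loan Interest Credit: $298,700 is below the $304,900 cutoff, so the full $7,750 applies.
Disability Support Credit: income exceeds $273,500 by $25,200, which is 26 full-or-partial $1,000 increments; reduction = 26 × $150 = $3,900, leaving $2,475.
Total: $4,750 + $7,750 + $2,475 = $14,975.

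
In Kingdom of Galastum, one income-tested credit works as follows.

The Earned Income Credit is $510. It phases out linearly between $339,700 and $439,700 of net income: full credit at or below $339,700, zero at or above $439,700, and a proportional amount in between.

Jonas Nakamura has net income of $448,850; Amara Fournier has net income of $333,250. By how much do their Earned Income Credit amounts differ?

$510

Jonas ($448,850): Earned Income Credit: $448,850 is at or above $439,700, so the credit is $0.
Amara ($333,250): Earned Income Credit: $333,250 is at or below the $339,700 threshold, so the full $510 applies.
Difference: |$0 − $510| = $510.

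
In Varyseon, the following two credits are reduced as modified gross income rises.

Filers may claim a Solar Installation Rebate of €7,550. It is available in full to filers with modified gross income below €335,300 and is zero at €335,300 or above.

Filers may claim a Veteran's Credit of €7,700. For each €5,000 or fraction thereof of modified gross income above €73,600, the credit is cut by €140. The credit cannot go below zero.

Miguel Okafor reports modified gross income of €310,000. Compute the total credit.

Solar Installation Rebate: €310,000 is below the €335,300 cutoff, so the full €7,550 applies.
Veteran's Credit: income exceeds €73,600 by €236,400, which is 48 full-or-partial €5,000 increments; reduction = 48 × €140 = €6,720, leaving €980.
Total: €7,550 + €980 = €8,530.

€8,530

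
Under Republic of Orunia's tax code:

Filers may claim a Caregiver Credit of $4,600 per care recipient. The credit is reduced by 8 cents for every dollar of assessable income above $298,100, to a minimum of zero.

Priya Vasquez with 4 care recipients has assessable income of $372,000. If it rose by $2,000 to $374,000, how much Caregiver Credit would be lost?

$160

At $372,000 — base = 4 × $4,600 = $18,400. 8% of the $73,900 excess over $298,100 is $5,912; credit = $18,400 − $5,912 = $12,488.
At $374,000 — base = 4 × $4,600 = $18,400. 8% of the $75,900 excess over $298,100 is $6,072; credit = $18,400 − $6,072 = $12,328.
Lost: $12,488 − $12,328 = $160.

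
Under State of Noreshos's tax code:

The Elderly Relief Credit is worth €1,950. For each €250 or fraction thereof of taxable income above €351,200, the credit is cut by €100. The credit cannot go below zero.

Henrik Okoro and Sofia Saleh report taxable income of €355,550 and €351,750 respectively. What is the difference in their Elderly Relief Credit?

Henrik (€355,550): Elderly Relief Credit: income exceeds €351,200 by €4,350, which is 18 full-or-partial €250 increments; reduction = 18 × €100 = €1,800, leaving €150.
Sofia (€351,750): Elderly Relief Credit: income exceeds €351,200 by €550, which is 3 full-or-partial €250 increments; reduction = 3 × €100 = €300, leaving €1,650.
Difference: |€150 − €1,650| = €1,500.

€1,500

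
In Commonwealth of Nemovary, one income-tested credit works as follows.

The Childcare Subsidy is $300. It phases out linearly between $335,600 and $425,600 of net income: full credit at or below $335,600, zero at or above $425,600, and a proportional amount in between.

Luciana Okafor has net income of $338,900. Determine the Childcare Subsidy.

Childcare Subsidy: $338,900 is $3,300 into a $90,000 phase-out range, leaving 86,700/90,000 of the credit: $300 × 86,700/90,000 = $289.

$289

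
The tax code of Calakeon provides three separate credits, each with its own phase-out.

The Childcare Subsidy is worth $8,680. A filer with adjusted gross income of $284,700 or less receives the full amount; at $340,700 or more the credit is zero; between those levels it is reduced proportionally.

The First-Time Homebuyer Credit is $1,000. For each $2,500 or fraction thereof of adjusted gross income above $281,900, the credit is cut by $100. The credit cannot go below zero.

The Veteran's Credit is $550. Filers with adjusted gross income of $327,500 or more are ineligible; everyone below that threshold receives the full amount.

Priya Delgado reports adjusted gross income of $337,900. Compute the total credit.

$434

Childcare Subsidy: $337,900 is $53,200 into a $56,000 phase-out range, leaving 2,800/56,000 of the credit: $8,680 × 2,800/56,000 = $434.
First-Time Homebuyer Credit: income exceeds $281,900 by $56,000 → 23 increments × $100 = $2,300 ≥ base, so the credit is $0.
Veteran's Credit: $337,900 meets or exceeds the $327,500 cutoff, so the credit is $0.
Total: $434 + $0 + $0 = $434.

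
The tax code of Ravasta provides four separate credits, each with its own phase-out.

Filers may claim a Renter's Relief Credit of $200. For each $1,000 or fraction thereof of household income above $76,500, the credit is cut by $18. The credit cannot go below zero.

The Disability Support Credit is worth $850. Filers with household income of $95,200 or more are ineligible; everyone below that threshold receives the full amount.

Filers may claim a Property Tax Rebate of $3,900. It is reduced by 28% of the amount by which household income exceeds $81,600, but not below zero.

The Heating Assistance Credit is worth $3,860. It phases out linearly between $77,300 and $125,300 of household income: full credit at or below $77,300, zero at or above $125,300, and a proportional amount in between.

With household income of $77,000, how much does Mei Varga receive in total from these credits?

$8,792

Renter's Relief Credit: income exceeds $76,500 by $500, which is 1 full-or-partial $1,000 increment; reduction = 1 × $18 = $18, leaving $182.
Disability Support Credit: $77,000 is below the $95,200 cutoff, so the full $850 applies.
Property Tax Rebate: $77,000 is at or below the $81,600 threshold, so the full $3,900 applies.
Heating Assistance Credit: $77,000 is at or below the $77,300 threshold, so the full $3,860 applies.
Total: $182 + $850 + $3,900 + $3,860 = $8,792.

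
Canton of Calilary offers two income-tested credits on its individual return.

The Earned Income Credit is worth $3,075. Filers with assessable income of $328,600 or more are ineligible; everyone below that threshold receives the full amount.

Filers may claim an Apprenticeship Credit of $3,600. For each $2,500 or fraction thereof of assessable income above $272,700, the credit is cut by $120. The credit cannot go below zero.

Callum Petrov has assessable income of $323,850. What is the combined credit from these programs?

Earned Income Credit: $323,850 is below the $328,600 cutoff, so the full $3,075 applies.
Apprenticeship Credit: income exceeds $272,700 by $51,150, which is 21 full-or-partial $2,500 increments; reduction = 21 × $120 = $2,520, leaving $1,080.
Total: $3,075 + $1,080 = $4,155.

$4,155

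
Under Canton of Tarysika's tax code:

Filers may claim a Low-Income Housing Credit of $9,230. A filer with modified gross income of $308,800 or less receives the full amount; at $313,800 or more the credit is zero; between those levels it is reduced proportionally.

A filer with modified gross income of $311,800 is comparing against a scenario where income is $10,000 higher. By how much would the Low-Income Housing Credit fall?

$3,692

At $311,800 — $311,800 is $3,000 into a $5,000 phase-out range, leaving 2,000/5,000 of the credit: $9,230 × 2,000/5,000 = $3,692.
At $321,800 — $321,800 is at or above $313,800, so the credit is $0.
Lost: $3,692 − $0 = $3,692.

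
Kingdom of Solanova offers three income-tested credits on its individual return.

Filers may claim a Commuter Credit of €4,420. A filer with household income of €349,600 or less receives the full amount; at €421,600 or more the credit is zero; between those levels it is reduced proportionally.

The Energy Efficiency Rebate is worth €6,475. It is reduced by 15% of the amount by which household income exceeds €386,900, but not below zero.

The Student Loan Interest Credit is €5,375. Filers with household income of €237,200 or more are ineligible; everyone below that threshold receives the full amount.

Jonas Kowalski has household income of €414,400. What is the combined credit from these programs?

€2,792

Commuter Credit: €414,400 is €64,800 into a €72,000 phase-out range, leaving 7,200/72,000 of the credit: €4,420 × 7,200/72,000 = €442.
Energy Efficiency Rebate: 15% of the €27,500 excess over €386,900 is €4,125; credit = €6,475 − €4,125 = €2,350.
Student Loan Interest Credit: €414,400 meets or exceeds the €237,200 cutoff, so the credit is €0.
Total: €442 + €2,350 + €0 = €2,792.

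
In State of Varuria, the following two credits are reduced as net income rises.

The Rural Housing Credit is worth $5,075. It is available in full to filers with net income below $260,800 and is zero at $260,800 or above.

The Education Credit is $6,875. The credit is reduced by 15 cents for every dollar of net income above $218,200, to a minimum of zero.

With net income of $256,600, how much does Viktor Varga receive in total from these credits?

$6,190

Rural Housing Credit: $256,600 is below the $260,800 cutoff, so the full $5,075 applies.
Education Credit: 15% of the $38,400 excess over $218,200 is $5,760; credit = $6,875 − $5,760 = $1,115.
Total: $5,075 + $1,115 = $6,190.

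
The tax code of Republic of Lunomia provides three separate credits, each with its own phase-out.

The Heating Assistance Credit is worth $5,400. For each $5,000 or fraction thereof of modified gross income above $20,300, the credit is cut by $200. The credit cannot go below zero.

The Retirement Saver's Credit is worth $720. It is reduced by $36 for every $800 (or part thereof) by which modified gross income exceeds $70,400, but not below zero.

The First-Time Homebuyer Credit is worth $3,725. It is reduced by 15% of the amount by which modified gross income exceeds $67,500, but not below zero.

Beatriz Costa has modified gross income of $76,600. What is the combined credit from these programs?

$5,792

Heating Assistance Credit: income exceeds $20,300 by $56,300, which is 12 full-or-partial $5,000 increments; reduction = 12 × $200 = $2,400, leaving $3,000.
Retirement Saver's Credit: income exceeds $70,400 by $6,200, which is 8 full-or-partial $800 increments; reduction = 8 × $36 = $288, leaving $432.
First-Time Homebuyer Credit: 15% of the $9,100 excess over $67,500 is $1,365; credit = $3,725 − $1,365 = $2,360.
Total: $3,000 + $432 + $2,360 = $5,792.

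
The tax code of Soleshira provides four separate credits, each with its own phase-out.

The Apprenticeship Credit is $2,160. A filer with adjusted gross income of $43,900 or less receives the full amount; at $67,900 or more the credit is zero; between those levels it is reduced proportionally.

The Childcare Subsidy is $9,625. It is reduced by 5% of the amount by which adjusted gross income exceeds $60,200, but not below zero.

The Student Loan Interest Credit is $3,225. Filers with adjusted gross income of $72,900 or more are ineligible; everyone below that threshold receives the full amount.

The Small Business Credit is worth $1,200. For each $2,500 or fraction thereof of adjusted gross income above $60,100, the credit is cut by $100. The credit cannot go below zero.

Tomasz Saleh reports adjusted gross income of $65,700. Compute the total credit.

$13,673

Apprenticeship Credit: $65,700 is $21,800 into a $24,000 phase-out range, leaving 2,200/24,000 of the credit: $2,160 × 2,200/24,000 = $198.
Childcare Subsidy: 5% of the $5,500 excess over $60,200 is $275; credit = $9,625 − $275 = $9,350.
Student Loan Interest Credit: $65,700 is below the $72,900 cutoff, so the full $3,225 applies.
Small Business Credit: income exceeds $60,100 by $5,600, which is 3 full-or-partial $2,500 increments; reduction = 3 × $100 = $300, leaving $900.
Total: $198 + $9,350 + $3,225 + $900 = $13,673.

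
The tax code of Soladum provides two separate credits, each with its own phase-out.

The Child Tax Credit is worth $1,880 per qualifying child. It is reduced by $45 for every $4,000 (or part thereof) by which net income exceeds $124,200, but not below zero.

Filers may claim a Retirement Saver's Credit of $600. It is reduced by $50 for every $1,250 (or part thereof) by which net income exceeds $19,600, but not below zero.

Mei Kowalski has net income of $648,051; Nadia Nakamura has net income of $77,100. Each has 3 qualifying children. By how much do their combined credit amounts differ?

Mei ($648,051): Child Tax Credit: base = 3 × $1,880 = $5,640. income exceeds $124,200 by $523,851 → 131 increments × $45 = $5,895 ≥ base, so the credit is $0. Retirement Saver's Credit: income exceeds $19,600 by $628,451 → 503 increments × $50 = $25,150 ≥ base, so the credit is $0. total $0 + $0 = $0
Nadia ($77,100): Child Tax Credit: base = 3 × $1,880 = $5,640. $77,100 is at or below the $124,200 threshold, so the full $5,640 applies. Retirement Saver's Credit: income exceeds $19,600 by $57,500 → 46 increments × $50 = $2,300 ≥ base, so the credit is $0. total $5,640 + $0 = $5,640
Difference: |$0 − $5,640| = $5,640.

$5,640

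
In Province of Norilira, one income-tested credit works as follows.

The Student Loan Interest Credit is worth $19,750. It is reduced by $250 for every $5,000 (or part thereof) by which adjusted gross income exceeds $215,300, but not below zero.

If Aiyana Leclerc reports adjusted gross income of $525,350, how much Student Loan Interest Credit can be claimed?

Student Loan Interest Credit: income exceeds $215,300 by $310,050, which is 63 full-or-partial $5,000 increments; reduction = 63 × $250 = $15,750, leaving $4,000.

$4,000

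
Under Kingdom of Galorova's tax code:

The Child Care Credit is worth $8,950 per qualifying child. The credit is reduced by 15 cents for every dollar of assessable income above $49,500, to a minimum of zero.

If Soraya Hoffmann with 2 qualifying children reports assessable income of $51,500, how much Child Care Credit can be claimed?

Child Care Credit: base = 2 × $8,950 = $17,900. 15% of the $2,000 excess over $49,500 is $300; credit = $17,900 − $300 = $17,600.

$17,600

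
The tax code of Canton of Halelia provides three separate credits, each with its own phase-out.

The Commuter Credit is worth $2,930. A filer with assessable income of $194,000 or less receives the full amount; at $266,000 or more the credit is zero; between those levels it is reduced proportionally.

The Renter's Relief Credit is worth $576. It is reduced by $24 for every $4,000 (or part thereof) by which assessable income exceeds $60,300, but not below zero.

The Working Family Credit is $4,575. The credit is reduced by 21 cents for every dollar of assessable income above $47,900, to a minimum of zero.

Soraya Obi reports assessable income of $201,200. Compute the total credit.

Commuter Credit: $201,200 is $7,200 into a $72,000 phase-out range, leaving 64,800/72,000 of the credit: $2,930 × 64,800/72,000 = $2,637.
Renter's Relief Credit: income exceeds $60,300 by $140,900 → 36 increments × $24 = $864 ≥ base, so the credit is $0.
Working Family Credit: 21% of the $153,300 excess over $47,900 is $32,193 ≥ base, so the credit is $0.
Total: $2,637 + $0 + $0 = $2,637.

$2,637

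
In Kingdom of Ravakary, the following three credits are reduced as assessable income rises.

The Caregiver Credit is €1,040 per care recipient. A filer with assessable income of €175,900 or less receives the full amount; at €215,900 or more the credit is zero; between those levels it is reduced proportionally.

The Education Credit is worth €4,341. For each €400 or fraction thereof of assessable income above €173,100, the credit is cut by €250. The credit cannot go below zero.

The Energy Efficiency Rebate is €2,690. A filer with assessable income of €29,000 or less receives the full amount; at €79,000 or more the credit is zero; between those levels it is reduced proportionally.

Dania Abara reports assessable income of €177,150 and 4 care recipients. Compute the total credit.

€5,621

Caregiver Credit: base = 4 × €1,040 = €4,160. €177,150 is €1,250 into a €40,000 phase-out range, leaving 38,750/40,000 of the credit: €4,160 × 38,750/40,000 = €4,030.
Education Credit: income exceeds €173,100 by €4,050, which is 11 full-or-partial €400 increments; reduction = 11 × €250 = €2,750, leaving €1,591.
Energy Efficiency Rebate: €177,150 is at or above €79,000, so the credit is €0.
Total: €4,030 + €1,591 + €0 = €5,621.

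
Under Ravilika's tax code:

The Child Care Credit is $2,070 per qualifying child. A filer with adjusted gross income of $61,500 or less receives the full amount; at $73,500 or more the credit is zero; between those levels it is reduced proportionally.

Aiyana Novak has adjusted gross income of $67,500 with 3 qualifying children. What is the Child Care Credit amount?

Child Care Credit: base = 3 × $2,070 = $6,210. $67,500 is $6,000 into a $12,000 phase-out range, leaving 6,000/12,000 of the credit: $6,210 × 6,000/12,000 = $3,105.

$3,105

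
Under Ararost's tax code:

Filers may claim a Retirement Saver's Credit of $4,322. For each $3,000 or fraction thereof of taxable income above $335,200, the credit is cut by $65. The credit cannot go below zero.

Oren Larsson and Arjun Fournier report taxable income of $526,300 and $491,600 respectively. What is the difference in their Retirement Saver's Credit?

Oren ($526,300): Retirement Saver's Credit: income exceeds $335,200 by $191,100, which is 64 full-or-partial $3,000 increments; reduction = 64 × $65 = $4,160, leaving $162.
Arjun ($491,600): Retirement Saver's Credit: income exceeds $335,200 by $156,400, which is 53 full-or-partial $3,000 increments; reduction = 53 × $65 = $3,445, leaving $877.
Difference: |$162 − $877| = $715.

$715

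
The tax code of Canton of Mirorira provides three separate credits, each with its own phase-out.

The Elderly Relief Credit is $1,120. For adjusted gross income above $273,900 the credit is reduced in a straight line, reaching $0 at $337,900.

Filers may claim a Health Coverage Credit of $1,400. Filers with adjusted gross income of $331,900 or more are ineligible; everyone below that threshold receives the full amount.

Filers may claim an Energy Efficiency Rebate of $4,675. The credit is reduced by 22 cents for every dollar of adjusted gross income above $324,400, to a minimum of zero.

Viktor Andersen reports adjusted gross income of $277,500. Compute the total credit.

$7,132

Elderly Relief Credit: $277,500 is $3,600 into a $64,000 phase-out range, leaving 60,400/64,000 of the credit: $1,120 × 60,400/64,000 = $1,057.
Health Coverage Credit: $277,500 is below the $331,900 cutoff, so the full $1,400 applies.
Energy Efficiency Rebate: $277,500 is at or below the $324,400 threshold, so the full $4,675 applies.
Total: $1,057 + $1,400 + $4,675 = $7,132.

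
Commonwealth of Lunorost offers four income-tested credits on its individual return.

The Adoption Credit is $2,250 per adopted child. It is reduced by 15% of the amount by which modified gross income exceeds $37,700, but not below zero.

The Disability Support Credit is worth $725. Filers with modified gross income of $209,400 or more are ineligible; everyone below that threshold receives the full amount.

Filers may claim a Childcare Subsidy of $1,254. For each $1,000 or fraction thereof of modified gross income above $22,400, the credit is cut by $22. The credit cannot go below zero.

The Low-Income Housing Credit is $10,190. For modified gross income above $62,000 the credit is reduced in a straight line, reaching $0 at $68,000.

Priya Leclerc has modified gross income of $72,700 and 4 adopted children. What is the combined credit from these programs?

Adoption Credit: base = 4 × $2,250 = $9,000. 15% of the $35,000 excess over $37,700 is $5,250; credit = $9,000 − $5,250 = $3,750.
Disability Support Credit: $72,700 is below the $209,400 cutoff, so the full $725 applies.
Childcare Subsidy: income exceeds $22,400 by $50,300, which is 51 full-or-partial $1,000 increments; reduction = 51 × $22 = $1,122, leaving $132.
Low-Income Housing Credit: $72,700 is at or above $68,000, so the credit is $0.
Total: $3,750 + $725 + $132 + $0 = $4,607.

$4,607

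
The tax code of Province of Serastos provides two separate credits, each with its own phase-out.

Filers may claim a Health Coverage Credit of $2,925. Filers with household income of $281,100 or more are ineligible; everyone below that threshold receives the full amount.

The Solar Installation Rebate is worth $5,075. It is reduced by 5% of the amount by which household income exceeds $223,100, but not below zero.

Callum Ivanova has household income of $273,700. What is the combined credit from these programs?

$5,470

Health Coverage Credit: $273,700 is below the $281,100 cutoff, so the full $2,925 applies.
Solar Installation Rebate: 5% of the $50,600 excess over $223,100 is $2,530; credit = $5,075 − $2,530 = $2,545.
Total: $2,925 + $2,545 = $5,470.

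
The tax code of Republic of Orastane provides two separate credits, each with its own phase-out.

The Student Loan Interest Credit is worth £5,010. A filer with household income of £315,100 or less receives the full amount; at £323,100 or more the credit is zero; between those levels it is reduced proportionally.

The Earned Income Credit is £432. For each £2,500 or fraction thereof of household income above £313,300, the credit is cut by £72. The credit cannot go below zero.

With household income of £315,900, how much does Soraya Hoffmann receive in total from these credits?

£4,797

Student Loan Interest Credit: £315,900 is £800 into a £8,000 phase-out range, leaving 7,200/8,000 of the credit: £5,010 × 7,200/8,000 = £4,509.
Earned Income Credit: income exceeds £313,300 by £2,600, which is 2 full-or-partial £2,500 increments; reduction = 2 × £72 = £144, leaving £288.
Total: £4,509 + £288 = £4,797.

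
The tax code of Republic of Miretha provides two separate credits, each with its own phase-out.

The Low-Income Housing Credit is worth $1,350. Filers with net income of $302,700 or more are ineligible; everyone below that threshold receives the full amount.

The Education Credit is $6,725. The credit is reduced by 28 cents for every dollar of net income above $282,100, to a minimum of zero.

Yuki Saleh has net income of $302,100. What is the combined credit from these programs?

$2,475

Low-Income Housing Credit: $302,100 is below the $302,700 cutoff, so the full $1,350 applies.
Education Credit: 28% of the $20,000 excess over $282,100 is $5,600; credit = $6,725 − $5,600 = $1,125.
Total: $1,350 + $1,125 = $2,475.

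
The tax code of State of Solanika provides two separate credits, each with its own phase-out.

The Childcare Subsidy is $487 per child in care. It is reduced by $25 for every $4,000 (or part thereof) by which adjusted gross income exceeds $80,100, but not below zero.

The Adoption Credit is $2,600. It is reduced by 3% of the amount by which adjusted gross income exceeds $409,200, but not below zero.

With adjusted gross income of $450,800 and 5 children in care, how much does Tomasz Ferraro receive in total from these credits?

$1,462

Childcare Subsidy: base = 5 × $487 = $2,435. income exceeds $80,100 by $370,700, which is 93 full-or-partial $4,000 increments; reduction = 93 × $25 = $2,325, leaving $110.
Adoption Credit: 3% of the $41,600 excess over $409,200 is $1,248; credit = $2,600 − $1,248 = $1,352.
Total: $110 + $1,352 = $1,462.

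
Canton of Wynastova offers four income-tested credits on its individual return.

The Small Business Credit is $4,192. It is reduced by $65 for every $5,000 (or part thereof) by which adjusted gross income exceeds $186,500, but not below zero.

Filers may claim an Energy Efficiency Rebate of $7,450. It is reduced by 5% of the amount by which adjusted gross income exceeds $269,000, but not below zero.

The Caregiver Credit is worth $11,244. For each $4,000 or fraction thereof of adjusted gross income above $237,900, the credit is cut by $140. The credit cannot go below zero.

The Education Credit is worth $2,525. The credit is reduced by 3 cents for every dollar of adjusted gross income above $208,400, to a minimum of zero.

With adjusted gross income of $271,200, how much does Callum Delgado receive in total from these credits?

$21,052

Small Business Credit: income exceeds $186,500 by $84,700, which is 17 full-or-partial $5,000 increments; reduction = 17 × $65 = $1,105, leaving $3,087.
Energy Efficiency Rebate: 5% of the $2,200 excess over $269,000 is $110; credit = $7,450 − $110 = $7,340.
Caregiver Credit: income exceeds $237,900 by $33,300, which is 9 full-or-partial $4,000 increments; reduction = 9 × $140 = $1,260, leaving $9,984.
Education Credit: 3% of the $62,800 excess over $208,400 is $1,884; credit = $2,525 − $1,884 = $641.
Total: $3,087 + $7,340 + $9,984 + $641 = $21,052.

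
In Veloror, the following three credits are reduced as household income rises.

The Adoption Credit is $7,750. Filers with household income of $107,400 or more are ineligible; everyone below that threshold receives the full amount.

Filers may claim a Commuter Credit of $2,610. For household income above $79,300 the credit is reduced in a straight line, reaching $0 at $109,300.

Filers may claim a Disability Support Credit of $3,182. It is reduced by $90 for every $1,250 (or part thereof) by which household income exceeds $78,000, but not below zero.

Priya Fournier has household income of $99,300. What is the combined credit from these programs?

Adoption Credit: $99,300 is below the $107,400 cutoff, so the full $7,750 applies.
Commuter Credit: $99,300 is $20,000 into a $30,000 phase-out range, leaving 10,000/30,000 of the credit: $2,610 × 10,000/30,000 = $870.
Disability Support Credit: income exceeds $78,000 by $21,300, which is 18 full-or-partial $1,250 increments; reduction = 18 × $90 = $1,620, leaving $1,562.
Total: $7,750 + $870 + $1,562 = $10,182.

$10,182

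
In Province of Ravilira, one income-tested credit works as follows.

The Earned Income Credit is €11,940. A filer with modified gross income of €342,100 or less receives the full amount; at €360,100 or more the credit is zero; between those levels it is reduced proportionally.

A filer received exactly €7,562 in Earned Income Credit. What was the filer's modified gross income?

€7,562 is 7,562/11,940 of the full €11,940, so 4,378/11,940 of the €18,000 range has been used: income = €342,100 + €18,000 × 4,378/11,940 = €348,700.

€348,700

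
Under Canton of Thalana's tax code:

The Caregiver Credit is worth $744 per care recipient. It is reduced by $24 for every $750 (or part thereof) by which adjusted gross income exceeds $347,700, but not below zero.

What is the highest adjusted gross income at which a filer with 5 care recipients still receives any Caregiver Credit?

Full credit = 5 × $744 = $3,720.
After 154 increments the reduction is 154 × $24 = $3,696, leaving $24; one more increment wipes it out. Increment 154 ends at excess 154 × $750 = $115,500, so the highest qualifying income is $347,700 + $115,500 = $463,200.

$463,200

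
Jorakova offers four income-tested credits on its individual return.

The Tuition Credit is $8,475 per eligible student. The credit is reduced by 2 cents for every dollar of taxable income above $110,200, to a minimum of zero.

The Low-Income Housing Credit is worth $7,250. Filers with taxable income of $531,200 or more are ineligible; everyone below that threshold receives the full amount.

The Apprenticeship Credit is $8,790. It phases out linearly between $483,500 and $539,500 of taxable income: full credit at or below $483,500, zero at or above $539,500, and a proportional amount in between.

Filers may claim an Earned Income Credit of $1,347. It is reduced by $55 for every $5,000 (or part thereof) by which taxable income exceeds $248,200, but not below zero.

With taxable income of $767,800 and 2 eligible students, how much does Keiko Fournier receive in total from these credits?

Tuition Credit: base = 2 × $8,475 = $16,950. 2% of the $657,600 excess over $110,200 is $13,152; credit = $16,950 − $13,152 = $3,798.
Low-Income Housing Credit: $767,800 meets or exceeds the $531,200 cutoff, so the credit is $0.
Apprenticeship Credit: $767,800 is at or above $539,500, so the credit is $0.
Earned Income Credit: income exceeds $248,200 by $519,600 → 104 increments × $55 = $5,720 ≥ base, so the credit is $0.
Total: $3,798 + $0 + $0 + $0 = $3,798.

$3,798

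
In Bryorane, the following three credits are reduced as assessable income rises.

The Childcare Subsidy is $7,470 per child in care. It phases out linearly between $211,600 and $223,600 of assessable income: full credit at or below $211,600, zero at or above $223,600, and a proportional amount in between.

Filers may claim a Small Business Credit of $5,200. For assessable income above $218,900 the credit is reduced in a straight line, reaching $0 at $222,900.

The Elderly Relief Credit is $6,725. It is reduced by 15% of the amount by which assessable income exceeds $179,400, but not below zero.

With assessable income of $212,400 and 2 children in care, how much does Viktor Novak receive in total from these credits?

Childcare Subsidy: base = 2 × $7,470 = $14,940. $212,400 is $800 into a $12,000 phase-out range, leaving 11,200/12,000 of the credit: $14,940 × 11,200/12,000 = $13,944.
Small Business Credit: $212,400 is at or below the $218,900 threshold, so the full $5,200 applies.
Elderly Relief Credit: 15% of the $33,000 excess over $179,400 is $4,950; credit = $6,725 − $4,950 = $1,775.
Total: $13,944 + $5,200 + $1,775 = $20,919.

$20,919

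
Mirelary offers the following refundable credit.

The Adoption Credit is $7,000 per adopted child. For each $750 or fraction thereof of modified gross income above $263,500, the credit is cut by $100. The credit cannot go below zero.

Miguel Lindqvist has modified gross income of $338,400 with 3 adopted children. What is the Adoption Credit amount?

Adoption Credit: base = 3 × $7,000 = $21,000. income exceeds $263,500 by $74,900, which is 100 full-or-partial $750 increments; reduction = 100 × $100 = $10,000, leaving $11,000.

$11,000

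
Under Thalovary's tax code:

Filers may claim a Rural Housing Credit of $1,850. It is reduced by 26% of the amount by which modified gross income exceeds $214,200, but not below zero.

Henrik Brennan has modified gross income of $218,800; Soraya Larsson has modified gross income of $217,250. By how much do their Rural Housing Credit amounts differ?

Henrik ($218,800): Rural Housing Credit: 26% of the $4,600 excess over $214,200 is $1,196; credit = $1,850 − $1,196 = $654.
Soraya ($217,250): Rural Housing Credit: 26% of the $3,050 excess over $214,200 is $793; credit = $1,850 − $793 = $1,057.
Difference: |$654 − $1,057| = $403.

$403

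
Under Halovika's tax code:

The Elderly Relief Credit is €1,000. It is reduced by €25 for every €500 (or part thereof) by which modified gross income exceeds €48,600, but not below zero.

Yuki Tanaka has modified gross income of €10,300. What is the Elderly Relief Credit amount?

Elderly Relief Credit: €10,300 is at or below the €48,600 threshold, so the full €1,000 applies.

€1,000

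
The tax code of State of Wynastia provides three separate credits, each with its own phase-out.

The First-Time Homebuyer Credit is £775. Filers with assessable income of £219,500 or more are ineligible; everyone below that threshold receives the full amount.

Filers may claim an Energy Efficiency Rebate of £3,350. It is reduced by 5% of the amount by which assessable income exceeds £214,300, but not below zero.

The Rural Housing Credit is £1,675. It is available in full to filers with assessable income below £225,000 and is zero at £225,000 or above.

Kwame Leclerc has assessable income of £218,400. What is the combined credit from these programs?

£5,595

First-Time Homebuyer Credit: £218,400 is below the £219,500 cutoff, so the full £775 applies.
Energy Efficiency Rebate: 5% of the £4,100 excess over £214,300 is £205; credit = £3,350 − £205 = £3,145.
Rural Housing Credit: £218,400 is below the £225,000 cutoff, so the full £1,675 applies.
Total: £775 + £3,145 + £1,675 = £5,595.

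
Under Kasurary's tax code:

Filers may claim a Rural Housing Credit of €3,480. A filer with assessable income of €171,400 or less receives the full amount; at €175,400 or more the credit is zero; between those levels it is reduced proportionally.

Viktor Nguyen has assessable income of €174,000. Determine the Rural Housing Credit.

Rural Housing Credit: €174,000 is €2,600 into a €4,000 phase-out range, leaving 1,400/4,000 of the credit: €3,480 × 1,400/4,000 = €1,218.

€1,218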